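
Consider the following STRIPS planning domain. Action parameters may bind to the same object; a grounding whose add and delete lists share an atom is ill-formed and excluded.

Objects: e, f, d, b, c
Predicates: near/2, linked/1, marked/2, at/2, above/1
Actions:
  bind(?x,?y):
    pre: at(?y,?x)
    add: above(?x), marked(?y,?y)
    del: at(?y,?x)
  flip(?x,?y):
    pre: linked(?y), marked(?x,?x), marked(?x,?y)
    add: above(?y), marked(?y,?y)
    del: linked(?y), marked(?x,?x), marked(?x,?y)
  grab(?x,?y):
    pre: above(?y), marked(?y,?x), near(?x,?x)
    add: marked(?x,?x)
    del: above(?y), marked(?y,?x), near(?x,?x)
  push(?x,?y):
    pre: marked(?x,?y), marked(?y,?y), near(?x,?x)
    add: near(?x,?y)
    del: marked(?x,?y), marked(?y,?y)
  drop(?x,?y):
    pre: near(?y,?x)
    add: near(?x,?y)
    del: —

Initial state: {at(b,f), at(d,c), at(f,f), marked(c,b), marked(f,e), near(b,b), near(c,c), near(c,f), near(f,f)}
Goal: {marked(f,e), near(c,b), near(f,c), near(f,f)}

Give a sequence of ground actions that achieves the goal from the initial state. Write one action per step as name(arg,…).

bind(f,b); push(c,b); drop(f,c)

1. bind(f,b)  →  {above(f), at(d,c), at(f,f), marked(b,b), marked(c,b), marked(f,e), near(b,b), near(c,c), near(c,f), near(f,f)}
2. push(c,b)  →  {above(f), at(d,c), at(f,f), marked(f,e), near(b,b), near(c,b), near(c,c), near(c,f), near(f,f)}
3. drop(f,c)  →  {above(f), at(d,c), at(f,f), marked(f,e), near(b,b), near(c,b), near(c,c), near(c,f), near(f,c), near(f,f)}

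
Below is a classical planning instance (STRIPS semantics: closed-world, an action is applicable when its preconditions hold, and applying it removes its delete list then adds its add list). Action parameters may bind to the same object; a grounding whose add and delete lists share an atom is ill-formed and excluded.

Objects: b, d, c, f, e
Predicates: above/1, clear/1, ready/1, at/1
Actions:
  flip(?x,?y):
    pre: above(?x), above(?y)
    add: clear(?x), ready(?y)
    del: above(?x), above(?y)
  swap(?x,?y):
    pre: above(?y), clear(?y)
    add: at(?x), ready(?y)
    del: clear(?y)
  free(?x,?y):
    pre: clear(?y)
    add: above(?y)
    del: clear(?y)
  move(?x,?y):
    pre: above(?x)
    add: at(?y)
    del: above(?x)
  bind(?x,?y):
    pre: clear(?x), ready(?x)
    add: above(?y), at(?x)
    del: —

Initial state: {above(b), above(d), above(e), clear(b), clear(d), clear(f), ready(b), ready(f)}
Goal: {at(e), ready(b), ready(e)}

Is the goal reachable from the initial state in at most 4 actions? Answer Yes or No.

Yes

1. flip(b,e)  →  {above(d), clear(b), clear(d), clear(f), ready(b), ready(e), ready(f)}
2. swap(e,d)  →  {above(d), at(e), clear(b), clear(f), ready(b), ready(d), ready(e), ready(f)}
optimal plan length = 2; 2 ≤ 4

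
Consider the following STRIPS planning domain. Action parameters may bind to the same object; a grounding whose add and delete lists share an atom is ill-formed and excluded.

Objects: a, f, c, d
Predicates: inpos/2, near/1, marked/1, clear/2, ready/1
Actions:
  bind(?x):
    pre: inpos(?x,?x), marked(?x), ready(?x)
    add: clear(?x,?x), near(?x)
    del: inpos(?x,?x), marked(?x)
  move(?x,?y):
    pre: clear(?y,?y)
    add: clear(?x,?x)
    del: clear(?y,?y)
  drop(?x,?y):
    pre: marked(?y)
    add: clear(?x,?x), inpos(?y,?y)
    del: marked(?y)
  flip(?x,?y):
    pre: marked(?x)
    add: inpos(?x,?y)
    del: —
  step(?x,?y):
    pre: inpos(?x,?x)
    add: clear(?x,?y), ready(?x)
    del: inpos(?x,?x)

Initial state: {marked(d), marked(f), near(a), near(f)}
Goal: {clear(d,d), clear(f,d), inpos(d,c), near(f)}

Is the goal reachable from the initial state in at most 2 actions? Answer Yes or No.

No

1. drop(d,f)  →  {clear(d,d), inpos(f,f), marked(d), near(a), near(f)}
2. flip(d,c)  →  {clear(d,d), inpos(d,c), inpos(f,f), marked(d), near(a), near(f)}
3. step(f,d)  →  {clear(d,d), clear(f,d), inpos(d,c), marked(d), near(a), near(f), ready(f)}
optimal plan length = 3; 3 > 2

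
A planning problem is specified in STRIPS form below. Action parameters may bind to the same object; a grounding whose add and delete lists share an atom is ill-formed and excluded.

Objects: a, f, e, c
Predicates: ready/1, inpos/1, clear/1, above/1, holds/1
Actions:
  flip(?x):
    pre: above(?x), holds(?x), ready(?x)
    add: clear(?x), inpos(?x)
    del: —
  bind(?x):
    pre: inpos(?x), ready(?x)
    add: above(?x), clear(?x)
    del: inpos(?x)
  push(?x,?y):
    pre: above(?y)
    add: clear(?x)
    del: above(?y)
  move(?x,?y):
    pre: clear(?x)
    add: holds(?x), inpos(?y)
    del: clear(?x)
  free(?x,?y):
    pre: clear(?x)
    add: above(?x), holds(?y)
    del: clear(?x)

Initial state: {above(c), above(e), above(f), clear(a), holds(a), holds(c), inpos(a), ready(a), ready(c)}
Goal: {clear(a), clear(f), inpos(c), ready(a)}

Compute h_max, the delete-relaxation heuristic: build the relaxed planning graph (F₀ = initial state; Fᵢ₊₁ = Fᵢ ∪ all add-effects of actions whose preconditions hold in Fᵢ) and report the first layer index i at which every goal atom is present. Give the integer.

F0 = init (9 atoms)
F1 = F0 ∪ {above(a), clear(c), clear(e), clear(f), holds(e), holds(f), inpos(c), inpos(e), inpos(f)}  (18 atoms)
goal ⊆ F1  ⇒  h_max = 1

1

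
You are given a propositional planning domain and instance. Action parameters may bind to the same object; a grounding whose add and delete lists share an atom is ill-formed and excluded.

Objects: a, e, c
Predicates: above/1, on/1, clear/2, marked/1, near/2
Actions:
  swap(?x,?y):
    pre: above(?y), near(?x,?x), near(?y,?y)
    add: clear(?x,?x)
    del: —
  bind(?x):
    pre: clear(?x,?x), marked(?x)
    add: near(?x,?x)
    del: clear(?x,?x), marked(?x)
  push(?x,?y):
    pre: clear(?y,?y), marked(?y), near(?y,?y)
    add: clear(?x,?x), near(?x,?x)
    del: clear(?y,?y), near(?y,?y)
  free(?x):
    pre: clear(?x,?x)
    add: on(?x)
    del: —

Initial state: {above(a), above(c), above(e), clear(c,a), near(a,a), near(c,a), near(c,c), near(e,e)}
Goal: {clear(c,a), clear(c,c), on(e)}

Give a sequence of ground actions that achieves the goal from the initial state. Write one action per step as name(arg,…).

swap(e,a); swap(c,a); free(e)

1. swap(e,a)  →  {above(a), above(c), above(e), clear(c,a), clear(e,e), near(a,a), near(c,a), near(c,c), near(e,e)}
2. swap(c,a)  →  {above(a), above(c), above(e), clear(c,a), clear(c,c), clear(e,e), near(a,a), near(c,a), near(c,c), near(e,e)}
3. free(e)  →  {above(a), above(c), above(e), clear(c,a), clear(c,c), clear(e,e), near(a,a), near(c,a), near(c,c), near(e,e), on(e)}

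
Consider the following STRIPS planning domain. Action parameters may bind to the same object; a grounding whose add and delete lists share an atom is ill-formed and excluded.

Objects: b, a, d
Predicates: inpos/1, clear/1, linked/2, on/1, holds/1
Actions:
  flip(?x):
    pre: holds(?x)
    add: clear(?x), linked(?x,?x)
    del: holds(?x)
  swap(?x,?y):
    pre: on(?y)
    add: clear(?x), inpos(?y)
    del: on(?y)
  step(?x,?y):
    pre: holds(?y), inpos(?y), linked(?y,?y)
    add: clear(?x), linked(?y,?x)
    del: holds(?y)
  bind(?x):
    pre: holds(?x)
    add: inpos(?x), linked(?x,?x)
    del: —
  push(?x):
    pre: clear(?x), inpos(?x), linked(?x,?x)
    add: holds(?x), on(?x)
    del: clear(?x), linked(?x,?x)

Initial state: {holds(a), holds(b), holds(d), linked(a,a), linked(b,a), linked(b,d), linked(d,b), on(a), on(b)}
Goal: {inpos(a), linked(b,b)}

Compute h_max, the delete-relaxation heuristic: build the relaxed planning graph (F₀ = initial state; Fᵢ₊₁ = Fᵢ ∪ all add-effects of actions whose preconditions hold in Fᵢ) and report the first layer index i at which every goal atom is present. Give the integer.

F0 = init (9 atoms)
F1 = F0 ∪ {clear(a), clear(b), clear(d), inpos(a), inpos(b), inpos(d), linked(b,b), linked(d,d)}  (17 atoms)
goal ⊆ F1  ⇒  h_max = 1

1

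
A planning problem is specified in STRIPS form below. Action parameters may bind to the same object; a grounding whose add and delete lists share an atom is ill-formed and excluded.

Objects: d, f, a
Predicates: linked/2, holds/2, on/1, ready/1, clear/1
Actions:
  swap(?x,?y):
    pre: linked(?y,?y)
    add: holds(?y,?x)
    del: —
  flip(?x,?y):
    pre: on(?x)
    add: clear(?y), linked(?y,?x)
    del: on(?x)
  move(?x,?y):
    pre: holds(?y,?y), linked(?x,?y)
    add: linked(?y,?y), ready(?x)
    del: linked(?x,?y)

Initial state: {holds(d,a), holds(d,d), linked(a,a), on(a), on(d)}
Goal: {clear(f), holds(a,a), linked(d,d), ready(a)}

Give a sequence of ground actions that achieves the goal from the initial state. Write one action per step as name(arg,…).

1. swap(a,a)  →  {holds(a,a), holds(d,a), holds(d,d), linked(a,a), on(a), on(d)}
2. flip(d,a)  →  {clear(a), holds(a,a), holds(d,a), holds(d,d), linked(a,a), linked(a,d), on(a)}
3. flip(a,f)  →  {clear(a), clear(f), holds(a,a), holds(d,a), holds(d,d), linked(a,a), linked(a,d), linked(f,a)}
4. move(a,d)  →  {clear(a), clear(f), holds(a,a), holds(d,a), holds(d,d), linked(a,a), linked(d,d), linked(f,a), ready(a)}

swap(a,a); flip(d,a); flip(a,f); move(a,d)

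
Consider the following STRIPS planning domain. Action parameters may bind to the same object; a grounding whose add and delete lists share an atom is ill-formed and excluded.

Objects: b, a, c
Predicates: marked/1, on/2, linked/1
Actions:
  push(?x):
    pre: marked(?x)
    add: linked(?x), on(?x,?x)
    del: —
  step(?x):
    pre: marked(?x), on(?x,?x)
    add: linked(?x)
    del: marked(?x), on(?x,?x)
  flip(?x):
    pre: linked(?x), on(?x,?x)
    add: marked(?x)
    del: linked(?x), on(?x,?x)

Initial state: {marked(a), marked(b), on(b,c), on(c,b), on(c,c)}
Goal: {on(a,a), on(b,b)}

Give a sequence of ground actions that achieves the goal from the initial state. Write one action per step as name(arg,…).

push(b); push(a)

1. push(b)  →  {linked(b), marked(a), marked(b), on(b,b), on(b,c), on(c,b), on(c,c)}
2. push(a)  →  {linked(a), linked(b), marked(a), marked(b), on(a,a), on(b,b), on(b,c), on(c,b), on(c,c)}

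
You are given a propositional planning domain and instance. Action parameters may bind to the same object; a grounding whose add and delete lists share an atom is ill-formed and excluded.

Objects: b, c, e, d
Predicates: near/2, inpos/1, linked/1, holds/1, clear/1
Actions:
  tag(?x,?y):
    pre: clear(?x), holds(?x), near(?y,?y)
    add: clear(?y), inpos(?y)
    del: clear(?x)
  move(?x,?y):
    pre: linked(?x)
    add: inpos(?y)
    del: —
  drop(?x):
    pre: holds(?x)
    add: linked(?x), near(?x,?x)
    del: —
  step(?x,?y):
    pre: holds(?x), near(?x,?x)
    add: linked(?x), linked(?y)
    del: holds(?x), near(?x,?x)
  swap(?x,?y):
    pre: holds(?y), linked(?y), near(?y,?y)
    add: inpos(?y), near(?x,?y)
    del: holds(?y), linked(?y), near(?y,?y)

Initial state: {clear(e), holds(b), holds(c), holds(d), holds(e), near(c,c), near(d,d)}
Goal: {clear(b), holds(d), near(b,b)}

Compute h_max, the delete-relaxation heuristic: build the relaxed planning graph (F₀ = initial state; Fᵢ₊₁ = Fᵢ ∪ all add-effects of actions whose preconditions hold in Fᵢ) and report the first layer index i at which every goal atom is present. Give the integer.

F0 = init (7 atoms)
F1 = F0 ∪ {clear(c), clear(d), inpos(c), inpos(d), linked(b), linked(c), linked(d), linked(e), near(b,b), near(e,e)}  (17 atoms)
F2 = F1 ∪ {clear(b), inpos(b), inpos(e), near(b,c), near(b,d), near(b,e), near(c,b), near(c,d), near(c,e), near(d,b), near(d,c), near(d,e), near(e,b), near(e,c), near(e,d)}  (32 atoms)
goal ⊆ F2  ⇒  h_max = 2

2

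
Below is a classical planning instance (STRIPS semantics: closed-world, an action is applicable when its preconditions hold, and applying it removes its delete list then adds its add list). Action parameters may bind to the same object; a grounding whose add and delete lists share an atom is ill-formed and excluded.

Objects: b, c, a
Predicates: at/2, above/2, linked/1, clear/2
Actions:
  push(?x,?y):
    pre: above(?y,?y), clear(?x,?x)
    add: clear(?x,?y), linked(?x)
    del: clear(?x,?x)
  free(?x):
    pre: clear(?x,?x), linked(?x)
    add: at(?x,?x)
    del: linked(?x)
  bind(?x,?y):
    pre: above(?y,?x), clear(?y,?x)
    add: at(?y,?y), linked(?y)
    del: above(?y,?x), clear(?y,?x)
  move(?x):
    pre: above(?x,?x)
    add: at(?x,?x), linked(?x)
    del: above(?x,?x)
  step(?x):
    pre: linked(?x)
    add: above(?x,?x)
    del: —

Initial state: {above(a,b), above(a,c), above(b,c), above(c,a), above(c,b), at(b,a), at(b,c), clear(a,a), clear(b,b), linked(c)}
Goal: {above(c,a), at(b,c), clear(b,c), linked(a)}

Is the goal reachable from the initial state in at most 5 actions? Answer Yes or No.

1. step(c)  →  {above(a,b), above(a,c), above(b,c), above(c,a), above(c,b), above(c,c), at(b,a), at(b,c), clear(a,a), clear(b,b), linked(c)}
2. push(b,c)  →  {above(a,b), above(a,c), above(b,c), above(c,a), above(c,b), above(c,c), at(b,a), at(b,c), clear(a,a), clear(b,c), linked(b), linked(c)}
3. push(a,c)  →  {above(a,b), above(a,c), above(b,c), above(c,a), above(c,b), above(c,c), at(b,a), at(b,c), clear(a,c), clear(b,c), linked(a), linked(b), linked(c)}
optimal plan length = 3; 3 ≤ 5

Yes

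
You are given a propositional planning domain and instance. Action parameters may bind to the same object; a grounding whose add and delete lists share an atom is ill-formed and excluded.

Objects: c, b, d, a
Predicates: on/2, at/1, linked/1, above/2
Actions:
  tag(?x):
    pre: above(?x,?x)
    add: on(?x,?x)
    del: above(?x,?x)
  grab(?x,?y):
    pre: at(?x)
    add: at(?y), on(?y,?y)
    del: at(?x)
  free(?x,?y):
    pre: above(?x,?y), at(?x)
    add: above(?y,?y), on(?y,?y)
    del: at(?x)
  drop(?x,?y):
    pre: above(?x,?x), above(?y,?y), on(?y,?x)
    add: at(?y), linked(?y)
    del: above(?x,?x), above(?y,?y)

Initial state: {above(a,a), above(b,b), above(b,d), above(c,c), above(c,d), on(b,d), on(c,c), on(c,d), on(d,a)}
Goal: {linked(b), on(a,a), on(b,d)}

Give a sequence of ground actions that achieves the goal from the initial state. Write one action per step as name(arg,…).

1. tag(a)  →  {above(b,b), above(b,d), above(c,c), above(c,d), on(a,a), on(b,d), on(c,c), on(c,d), on(d,a)}
2. drop(c,c)  →  {above(b,b), above(b,d), above(c,d), at(c), linked(c), on(a,a), on(b,d), on(c,c), on(c,d), on(d,a)}
3. grab(c,b)  →  {above(b,b), above(b,d), above(c,d), at(b), linked(c), on(a,a), on(b,b), on(b,d), on(c,c), on(c,d), on(d,a)}
4. drop(b,b)  →  {above(b,d), above(c,d), at(b), linked(b), linked(c), on(a,a), on(b,b), on(b,d), on(c,c), on(c,d), on(d,a)}

tag(a); drop(c,c); grab(c,b); drop(b,b)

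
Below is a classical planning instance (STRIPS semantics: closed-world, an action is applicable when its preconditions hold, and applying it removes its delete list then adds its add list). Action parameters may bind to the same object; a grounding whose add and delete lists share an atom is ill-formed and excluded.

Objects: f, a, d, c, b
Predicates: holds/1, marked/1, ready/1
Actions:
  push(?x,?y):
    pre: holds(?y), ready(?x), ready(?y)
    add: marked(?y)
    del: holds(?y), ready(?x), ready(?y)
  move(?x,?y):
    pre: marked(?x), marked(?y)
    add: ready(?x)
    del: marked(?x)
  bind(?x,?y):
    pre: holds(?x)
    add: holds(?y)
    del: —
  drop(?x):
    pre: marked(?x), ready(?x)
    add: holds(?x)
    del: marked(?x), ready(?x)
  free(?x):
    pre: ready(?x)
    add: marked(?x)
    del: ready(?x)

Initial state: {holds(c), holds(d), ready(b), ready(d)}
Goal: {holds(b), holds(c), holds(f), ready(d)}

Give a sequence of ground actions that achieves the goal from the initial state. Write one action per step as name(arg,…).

1. bind(d,f)  →  {holds(c), holds(d), holds(f), ready(b), ready(d)}
2. bind(f,b)  →  {holds(b), holds(c), holds(d), holds(f), ready(b), ready(d)}

bind(d,f); bind(f,b)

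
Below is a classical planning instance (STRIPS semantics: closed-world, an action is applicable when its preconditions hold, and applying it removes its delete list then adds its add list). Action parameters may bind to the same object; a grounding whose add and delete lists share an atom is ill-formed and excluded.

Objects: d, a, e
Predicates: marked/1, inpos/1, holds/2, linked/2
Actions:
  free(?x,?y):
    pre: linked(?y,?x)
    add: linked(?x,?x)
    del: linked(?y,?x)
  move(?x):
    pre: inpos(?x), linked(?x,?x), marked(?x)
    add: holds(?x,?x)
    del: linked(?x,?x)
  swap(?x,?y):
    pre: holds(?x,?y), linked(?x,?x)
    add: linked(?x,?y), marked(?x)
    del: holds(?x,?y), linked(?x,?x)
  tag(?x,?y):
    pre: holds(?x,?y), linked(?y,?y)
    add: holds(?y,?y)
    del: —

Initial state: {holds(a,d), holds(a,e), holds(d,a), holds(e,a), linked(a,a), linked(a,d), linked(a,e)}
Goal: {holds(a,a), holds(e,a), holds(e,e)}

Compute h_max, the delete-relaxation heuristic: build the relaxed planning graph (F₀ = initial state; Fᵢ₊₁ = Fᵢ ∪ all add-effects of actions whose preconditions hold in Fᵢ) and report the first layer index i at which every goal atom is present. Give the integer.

F0 = init (7 atoms)
F1 = F0 ∪ {holds(a,a), linked(d,d), linked(e,e), marked(a)}  (11 atoms)
F2 = F1 ∪ {holds(d,d), holds(e,e), linked(d,a), linked(e,a), marked(d), marked(e)}  (17 atoms)
goal ⊆ F2  ⇒  h_max = 2

2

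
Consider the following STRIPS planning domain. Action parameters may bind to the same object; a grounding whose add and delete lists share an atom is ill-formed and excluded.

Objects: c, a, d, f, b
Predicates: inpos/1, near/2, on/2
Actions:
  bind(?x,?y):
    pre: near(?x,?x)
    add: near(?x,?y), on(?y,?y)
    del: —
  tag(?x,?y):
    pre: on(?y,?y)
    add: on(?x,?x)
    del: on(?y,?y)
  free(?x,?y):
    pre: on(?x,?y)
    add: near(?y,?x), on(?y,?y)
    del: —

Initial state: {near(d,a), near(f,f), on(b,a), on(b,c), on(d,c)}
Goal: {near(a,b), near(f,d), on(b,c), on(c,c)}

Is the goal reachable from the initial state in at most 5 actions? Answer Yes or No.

1. bind(f,c)  →  {near(d,a), near(f,c), near(f,f), on(b,a), on(b,c), on(c,c), on(d,c)}
2. bind(f,d)  →  {near(d,a), near(f,c), near(f,d), near(f,f), on(b,a), on(b,c), on(c,c), on(d,c), on(d,d)}
3. free(b,a)  →  {near(a,b), near(d,a), near(f,c), near(f,d), near(f,f), on(a,a), on(b,a), on(b,c), on(c,c), on(d,c), on(d,d)}
optimal plan length = 3; 3 ≤ 5

Yes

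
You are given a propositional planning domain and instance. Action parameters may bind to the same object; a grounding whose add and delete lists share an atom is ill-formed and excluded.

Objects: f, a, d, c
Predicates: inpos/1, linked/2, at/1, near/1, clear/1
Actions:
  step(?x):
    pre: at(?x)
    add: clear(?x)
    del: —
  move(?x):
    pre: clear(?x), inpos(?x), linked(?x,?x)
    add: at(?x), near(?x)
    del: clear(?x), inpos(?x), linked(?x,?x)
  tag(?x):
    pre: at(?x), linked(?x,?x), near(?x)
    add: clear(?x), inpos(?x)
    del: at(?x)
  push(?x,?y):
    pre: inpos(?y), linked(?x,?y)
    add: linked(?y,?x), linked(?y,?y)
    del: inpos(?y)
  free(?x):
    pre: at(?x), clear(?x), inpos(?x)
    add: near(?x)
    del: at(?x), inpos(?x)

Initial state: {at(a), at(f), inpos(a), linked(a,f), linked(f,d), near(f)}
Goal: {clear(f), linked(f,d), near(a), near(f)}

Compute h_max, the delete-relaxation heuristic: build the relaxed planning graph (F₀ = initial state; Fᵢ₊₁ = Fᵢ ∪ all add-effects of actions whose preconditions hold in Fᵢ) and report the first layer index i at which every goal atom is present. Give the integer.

2

F0 = init (6 atoms)
F1 = F0 ∪ {clear(a), clear(f)}  (8 atoms)
F2 = F1 ∪ {near(a)}  (9 atoms)
goal ⊆ F2  ⇒  h_max = 2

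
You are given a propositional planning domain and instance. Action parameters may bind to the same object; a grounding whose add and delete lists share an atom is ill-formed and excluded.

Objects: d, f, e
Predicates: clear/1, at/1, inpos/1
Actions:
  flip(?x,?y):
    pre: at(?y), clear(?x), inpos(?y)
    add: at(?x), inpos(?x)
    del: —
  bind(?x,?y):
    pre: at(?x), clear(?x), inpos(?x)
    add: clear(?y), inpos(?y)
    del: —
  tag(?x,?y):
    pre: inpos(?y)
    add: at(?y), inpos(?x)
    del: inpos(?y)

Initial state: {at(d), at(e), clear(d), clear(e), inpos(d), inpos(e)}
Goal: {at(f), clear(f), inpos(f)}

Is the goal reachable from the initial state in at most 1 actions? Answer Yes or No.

No

1. bind(d,f)  →  {at(d), at(e), clear(d), clear(e), clear(f), inpos(d), inpos(e), inpos(f)}
2. flip(f,d)  →  {at(d), at(e), at(f), clear(d), clear(e), clear(f), inpos(d), inpos(e), inpos(f)}
optimal plan length = 2; 2 > 1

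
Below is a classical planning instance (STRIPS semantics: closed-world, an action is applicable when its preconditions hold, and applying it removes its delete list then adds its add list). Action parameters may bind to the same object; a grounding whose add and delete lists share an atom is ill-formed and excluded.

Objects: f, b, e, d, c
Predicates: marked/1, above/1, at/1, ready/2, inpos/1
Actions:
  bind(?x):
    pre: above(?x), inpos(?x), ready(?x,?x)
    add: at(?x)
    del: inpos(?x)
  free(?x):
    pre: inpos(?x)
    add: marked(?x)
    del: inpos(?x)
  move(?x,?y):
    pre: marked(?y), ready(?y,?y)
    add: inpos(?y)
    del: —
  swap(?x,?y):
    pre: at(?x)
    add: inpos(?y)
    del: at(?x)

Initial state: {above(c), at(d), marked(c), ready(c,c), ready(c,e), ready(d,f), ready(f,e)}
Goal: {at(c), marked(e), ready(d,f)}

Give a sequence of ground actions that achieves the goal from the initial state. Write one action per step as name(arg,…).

1. move(f,c)  →  {above(c), at(d), inpos(c), marked(c), ready(c,c), ready(c,e), ready(d,f), ready(f,e)}
2. bind(c)  →  {above(c), at(c), at(d), marked(c), ready(c,c), ready(c,e), ready(d,f), ready(f,e)}
3. swap(d,e)  →  {above(c), at(c), inpos(e), marked(c), ready(c,c), ready(c,e), ready(d,f), ready(f,e)}
4. free(e)  →  {above(c), at(c), marked(c), marked(e), ready(c,c), ready(c,e), ready(d,f), ready(f,e)}

move(f,c); bind(c); swap(d,e); free(e)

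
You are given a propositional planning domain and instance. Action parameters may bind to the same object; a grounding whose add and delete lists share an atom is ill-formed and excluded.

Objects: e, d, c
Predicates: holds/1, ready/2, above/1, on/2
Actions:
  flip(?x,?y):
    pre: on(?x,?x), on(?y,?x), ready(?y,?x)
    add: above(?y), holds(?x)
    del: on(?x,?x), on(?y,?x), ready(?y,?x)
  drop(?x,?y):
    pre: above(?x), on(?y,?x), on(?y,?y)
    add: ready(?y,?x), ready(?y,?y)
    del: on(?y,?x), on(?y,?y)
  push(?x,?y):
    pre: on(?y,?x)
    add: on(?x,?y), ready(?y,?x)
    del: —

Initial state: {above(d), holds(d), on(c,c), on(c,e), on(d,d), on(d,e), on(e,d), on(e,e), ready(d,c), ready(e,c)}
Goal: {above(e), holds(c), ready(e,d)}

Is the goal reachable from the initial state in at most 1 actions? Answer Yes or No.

No

1. drop(d,e)  →  {above(d), holds(d), on(c,c), on(c,e), on(d,d), on(d,e), ready(d,c), ready(e,c), ready(e,d), ready(e,e)}
2. push(e,c)  →  {above(d), holds(d), on(c,c), on(c,e), on(d,d), on(d,e), on(e,c), ready(c,e), ready(d,c), ready(e,c), ready(e,d), ready(e,e)}
3. flip(c,e)  →  {above(d), above(e), holds(c), holds(d), on(c,e), on(d,d), on(d,e), ready(c,e), ready(d,c), ready(e,d), ready(e,e)}
optimal plan length = 3; 3 > 1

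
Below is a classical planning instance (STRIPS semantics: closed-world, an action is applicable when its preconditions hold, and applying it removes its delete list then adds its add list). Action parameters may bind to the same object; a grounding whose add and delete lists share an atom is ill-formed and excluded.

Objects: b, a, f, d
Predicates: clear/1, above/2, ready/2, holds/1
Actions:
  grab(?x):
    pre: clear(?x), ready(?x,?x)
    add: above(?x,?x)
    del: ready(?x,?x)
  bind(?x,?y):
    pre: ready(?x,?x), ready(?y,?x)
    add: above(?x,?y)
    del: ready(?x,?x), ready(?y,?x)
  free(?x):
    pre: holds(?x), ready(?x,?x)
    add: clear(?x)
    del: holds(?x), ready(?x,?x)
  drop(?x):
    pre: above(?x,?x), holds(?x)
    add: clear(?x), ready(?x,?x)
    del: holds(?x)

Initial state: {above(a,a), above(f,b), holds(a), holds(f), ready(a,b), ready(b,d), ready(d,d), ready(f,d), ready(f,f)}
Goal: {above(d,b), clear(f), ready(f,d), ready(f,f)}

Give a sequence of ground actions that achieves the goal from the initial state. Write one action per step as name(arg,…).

bind(f,f); bind(d,b); drop(f)

1. bind(f,f)  →  {above(a,a), above(f,b), above(f,f), holds(a), holds(f), ready(a,b), ready(b,d), ready(d,d), ready(f,d)}
2. bind(d,b)  →  {above(a,a), above(d,b), above(f,b), above(f,f), holds(a), holds(f), ready(a,b), ready(f,d)}
3. drop(f)  →  {above(a,a), above(d,b), above(f,b), above(f,f), clear(f), holds(a), ready(a,b), ready(f,d), ready(f,f)}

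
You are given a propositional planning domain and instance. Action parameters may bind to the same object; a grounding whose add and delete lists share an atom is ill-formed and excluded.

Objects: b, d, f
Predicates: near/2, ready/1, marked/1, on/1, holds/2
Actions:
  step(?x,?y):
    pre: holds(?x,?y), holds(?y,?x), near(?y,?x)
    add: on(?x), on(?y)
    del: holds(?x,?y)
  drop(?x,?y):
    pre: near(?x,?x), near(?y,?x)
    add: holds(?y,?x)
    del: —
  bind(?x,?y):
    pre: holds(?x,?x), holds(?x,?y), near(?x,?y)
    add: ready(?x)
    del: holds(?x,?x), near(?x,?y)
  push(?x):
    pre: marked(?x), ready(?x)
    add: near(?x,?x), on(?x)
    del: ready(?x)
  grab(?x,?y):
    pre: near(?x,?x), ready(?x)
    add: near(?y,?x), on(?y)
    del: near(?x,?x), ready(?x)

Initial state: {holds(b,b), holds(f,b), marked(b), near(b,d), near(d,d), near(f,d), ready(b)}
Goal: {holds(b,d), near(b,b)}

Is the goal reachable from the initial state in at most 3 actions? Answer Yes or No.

Yes

1. drop(d,b)  →  {holds(b,b), holds(b,d), holds(f,b), marked(b), near(b,d), near(d,d), near(f,d), ready(b)}
2. push(b)  →  {holds(b,b), holds(b,d), holds(f,b), marked(b), near(b,b), near(b,d), near(d,d), near(f,d), on(b)}
optimal plan length = 2; 2 ≤ 3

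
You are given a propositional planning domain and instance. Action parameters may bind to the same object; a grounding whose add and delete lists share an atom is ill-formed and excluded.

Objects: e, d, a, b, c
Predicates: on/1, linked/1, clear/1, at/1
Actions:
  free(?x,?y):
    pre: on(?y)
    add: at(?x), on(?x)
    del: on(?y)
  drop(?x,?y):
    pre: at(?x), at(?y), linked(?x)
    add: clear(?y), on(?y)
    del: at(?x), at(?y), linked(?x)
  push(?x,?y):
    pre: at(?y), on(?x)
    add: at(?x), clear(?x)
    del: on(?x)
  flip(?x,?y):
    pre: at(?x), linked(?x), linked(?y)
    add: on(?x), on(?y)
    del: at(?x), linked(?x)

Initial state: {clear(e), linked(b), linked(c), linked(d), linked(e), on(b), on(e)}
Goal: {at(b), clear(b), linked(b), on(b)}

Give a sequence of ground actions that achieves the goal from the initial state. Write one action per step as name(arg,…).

1. free(d,e)  →  {at(d), clear(e), linked(b), linked(c), linked(d), linked(e), on(b), on(d)}
2. push(b,d)  →  {at(b), at(d), clear(b), clear(e), linked(b), linked(c), linked(d), linked(e), on(d)}
3. free(b,d)  →  {at(b), at(d), clear(b), clear(e), linked(b), linked(c), linked(d), linked(e), on(b)}

free(d,e); push(b,d); free(b,d)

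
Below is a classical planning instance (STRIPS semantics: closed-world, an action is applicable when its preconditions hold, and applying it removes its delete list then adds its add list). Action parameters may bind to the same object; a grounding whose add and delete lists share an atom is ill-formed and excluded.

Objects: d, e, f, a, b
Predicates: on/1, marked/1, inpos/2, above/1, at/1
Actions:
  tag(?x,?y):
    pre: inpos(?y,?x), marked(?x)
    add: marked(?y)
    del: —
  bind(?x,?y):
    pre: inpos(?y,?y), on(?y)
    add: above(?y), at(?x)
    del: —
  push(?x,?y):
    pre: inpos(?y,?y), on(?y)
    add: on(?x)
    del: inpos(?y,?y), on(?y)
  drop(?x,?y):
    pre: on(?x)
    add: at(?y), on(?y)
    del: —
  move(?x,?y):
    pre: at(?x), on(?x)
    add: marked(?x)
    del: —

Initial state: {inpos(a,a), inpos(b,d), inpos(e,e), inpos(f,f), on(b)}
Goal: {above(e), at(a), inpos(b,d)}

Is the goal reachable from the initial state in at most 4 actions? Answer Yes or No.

1. drop(b,e)  →  {at(e), inpos(a,a), inpos(b,d), inpos(e,e), inpos(f,f), on(b), on(e)}
2. bind(a,e)  →  {above(e), at(a), at(e), inpos(a,a), inpos(b,d), inpos(e,e), inpos(f,f), on(b), on(e)}
optimal plan length = 2; 2 ≤ 4

Yes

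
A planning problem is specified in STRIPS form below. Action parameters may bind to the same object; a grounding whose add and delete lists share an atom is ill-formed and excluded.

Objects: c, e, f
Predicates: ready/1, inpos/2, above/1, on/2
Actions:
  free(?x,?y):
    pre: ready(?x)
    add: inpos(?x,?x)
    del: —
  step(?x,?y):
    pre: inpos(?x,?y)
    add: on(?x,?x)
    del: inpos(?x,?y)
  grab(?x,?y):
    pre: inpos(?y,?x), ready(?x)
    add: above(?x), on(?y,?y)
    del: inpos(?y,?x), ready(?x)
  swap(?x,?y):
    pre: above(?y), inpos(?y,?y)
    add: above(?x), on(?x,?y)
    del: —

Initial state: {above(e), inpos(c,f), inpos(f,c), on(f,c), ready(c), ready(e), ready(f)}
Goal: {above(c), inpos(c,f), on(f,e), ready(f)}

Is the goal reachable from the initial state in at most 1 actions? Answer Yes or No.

No

1. free(e,c)  →  {above(e), inpos(c,f), inpos(e,e), inpos(f,c), on(f,c), ready(c), ready(e), ready(f)}
2. grab(c,f)  →  {above(c), above(e), inpos(c,f), inpos(e,e), on(f,c), on(f,f), ready(e), ready(f)}
3. swap(f,e)  →  {above(c), above(e), above(f), inpos(c,f), inpos(e,e), on(f,c), on(f,e), on(f,f), ready(e), ready(f)}
optimal plan length = 3; 3 > 1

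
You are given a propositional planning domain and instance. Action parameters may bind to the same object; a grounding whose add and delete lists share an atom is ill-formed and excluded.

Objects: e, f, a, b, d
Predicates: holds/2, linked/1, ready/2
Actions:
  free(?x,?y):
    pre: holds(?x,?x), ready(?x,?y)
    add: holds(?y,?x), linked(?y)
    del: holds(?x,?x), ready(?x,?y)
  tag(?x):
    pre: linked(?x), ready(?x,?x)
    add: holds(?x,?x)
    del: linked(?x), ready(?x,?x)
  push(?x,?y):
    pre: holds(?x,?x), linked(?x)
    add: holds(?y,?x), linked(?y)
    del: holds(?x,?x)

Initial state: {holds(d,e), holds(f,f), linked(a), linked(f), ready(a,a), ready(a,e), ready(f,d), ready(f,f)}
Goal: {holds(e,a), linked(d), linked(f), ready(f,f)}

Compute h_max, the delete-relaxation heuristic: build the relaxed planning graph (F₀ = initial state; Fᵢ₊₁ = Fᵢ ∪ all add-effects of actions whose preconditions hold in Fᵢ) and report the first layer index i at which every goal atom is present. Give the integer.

F0 = init (8 atoms)
F1 = F0 ∪ {holds(a,a), holds(a,f), holds(b,f), holds(d,f), holds(e,f), linked(b), linked(d), linked(e)}  (16 atoms)
F2 = F1 ∪ {holds(b,a), holds(d,a), holds(e,a), holds(f,a)}  (20 atoms)
goal ⊆ F2  ⇒  h_max = 2

2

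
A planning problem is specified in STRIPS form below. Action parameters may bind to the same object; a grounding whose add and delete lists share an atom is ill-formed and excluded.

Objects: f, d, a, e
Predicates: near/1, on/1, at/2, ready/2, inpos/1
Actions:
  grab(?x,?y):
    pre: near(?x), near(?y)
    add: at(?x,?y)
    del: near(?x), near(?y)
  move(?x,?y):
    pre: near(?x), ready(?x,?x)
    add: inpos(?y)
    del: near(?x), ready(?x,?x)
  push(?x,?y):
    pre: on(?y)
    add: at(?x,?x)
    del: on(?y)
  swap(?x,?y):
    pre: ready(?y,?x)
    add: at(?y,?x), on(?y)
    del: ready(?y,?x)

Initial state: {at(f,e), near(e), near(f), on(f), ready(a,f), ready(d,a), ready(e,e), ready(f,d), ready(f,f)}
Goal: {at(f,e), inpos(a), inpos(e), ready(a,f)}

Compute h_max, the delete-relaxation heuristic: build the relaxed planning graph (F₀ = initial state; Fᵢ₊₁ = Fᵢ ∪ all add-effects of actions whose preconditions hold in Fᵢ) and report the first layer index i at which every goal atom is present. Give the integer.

F0 = init (9 atoms)
F1 = F0 ∪ {at(a,a), at(a,f), at(d,a), at(d,d), at(e,e), at(e,f), at(f,d), at(f,f), inpos(a), inpos(d), inpos(e), inpos(f), on(a), on(d), on(e)}  (24 atoms)
goal ⊆ F1  ⇒  h_max = 1

1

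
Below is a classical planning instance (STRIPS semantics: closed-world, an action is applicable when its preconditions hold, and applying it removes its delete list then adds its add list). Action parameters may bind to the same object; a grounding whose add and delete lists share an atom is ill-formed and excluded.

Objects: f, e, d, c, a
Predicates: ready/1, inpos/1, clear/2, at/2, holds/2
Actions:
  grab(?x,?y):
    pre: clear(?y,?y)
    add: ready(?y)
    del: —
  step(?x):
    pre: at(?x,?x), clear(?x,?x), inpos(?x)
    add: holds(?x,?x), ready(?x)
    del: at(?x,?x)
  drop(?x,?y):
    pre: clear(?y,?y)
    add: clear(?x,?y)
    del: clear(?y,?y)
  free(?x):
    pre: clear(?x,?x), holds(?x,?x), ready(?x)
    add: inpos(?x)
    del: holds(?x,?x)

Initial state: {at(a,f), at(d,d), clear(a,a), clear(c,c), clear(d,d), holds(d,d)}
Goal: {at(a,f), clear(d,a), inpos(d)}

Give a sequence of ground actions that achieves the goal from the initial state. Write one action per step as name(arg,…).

grab(f,d); drop(d,a); free(d)

1. grab(f,d)  →  {at(a,f), at(d,d), clear(a,a), clear(c,c), clear(d,d), holds(d,d), ready(d)}
2. drop(d,a)  →  {at(a,f), at(d,d), clear(c,c), clear(d,a), clear(d,d), holds(d,d), ready(d)}
3. free(d)  →  {at(a,f), at(d,d), clear(c,c), clear(d,a), clear(d,d), inpos(d), ready(d)}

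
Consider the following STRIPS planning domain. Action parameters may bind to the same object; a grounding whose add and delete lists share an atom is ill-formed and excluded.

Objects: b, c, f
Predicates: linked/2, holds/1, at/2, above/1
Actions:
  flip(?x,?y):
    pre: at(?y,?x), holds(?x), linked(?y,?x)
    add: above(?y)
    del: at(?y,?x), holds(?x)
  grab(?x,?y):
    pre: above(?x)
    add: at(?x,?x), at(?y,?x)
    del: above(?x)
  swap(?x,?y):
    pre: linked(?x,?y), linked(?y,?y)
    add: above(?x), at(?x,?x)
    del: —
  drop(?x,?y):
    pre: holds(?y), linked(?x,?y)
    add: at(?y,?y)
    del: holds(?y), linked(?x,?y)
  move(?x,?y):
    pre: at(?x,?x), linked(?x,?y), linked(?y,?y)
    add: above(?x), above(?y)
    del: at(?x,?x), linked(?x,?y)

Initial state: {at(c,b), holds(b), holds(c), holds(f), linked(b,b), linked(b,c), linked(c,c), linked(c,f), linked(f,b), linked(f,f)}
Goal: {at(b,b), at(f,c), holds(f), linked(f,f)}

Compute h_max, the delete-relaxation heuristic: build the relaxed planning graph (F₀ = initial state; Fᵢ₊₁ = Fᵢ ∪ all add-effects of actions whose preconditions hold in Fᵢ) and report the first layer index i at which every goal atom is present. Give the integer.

F0 = init (10 atoms)
F1 = F0 ∪ {above(b), above(c), above(f), at(b,b), at(c,c), at(f,f)}  (16 atoms)
F2 = F1 ∪ {at(b,c), at(b,f), at(c,f), at(f,b), at(f,c)}  (21 atoms)
goal ⊆ F2  ⇒  h_max = 2

2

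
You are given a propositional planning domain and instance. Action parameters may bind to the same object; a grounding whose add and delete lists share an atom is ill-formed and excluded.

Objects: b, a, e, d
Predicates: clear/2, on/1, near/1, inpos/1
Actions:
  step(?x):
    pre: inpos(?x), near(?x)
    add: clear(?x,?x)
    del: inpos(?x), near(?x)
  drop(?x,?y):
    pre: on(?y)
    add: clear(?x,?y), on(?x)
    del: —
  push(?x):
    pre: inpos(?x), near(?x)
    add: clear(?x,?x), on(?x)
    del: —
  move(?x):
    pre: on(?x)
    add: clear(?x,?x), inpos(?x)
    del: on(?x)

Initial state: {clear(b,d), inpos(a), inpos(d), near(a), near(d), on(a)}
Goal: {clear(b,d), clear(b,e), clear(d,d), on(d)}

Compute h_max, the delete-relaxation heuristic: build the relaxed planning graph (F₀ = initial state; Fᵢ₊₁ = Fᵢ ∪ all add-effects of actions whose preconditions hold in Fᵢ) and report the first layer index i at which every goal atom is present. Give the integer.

F0 = init (6 atoms)
F1 = F0 ∪ {clear(a,a), clear(b,a), clear(d,a), clear(d,d), clear(e,a), on(b), on(d), on(e)}  (14 atoms)
F2 = F1 ∪ {clear(a,b), clear(a,d), clear(a,e), clear(b,b), clear(b,e), clear(d,b), clear(d,e), clear(e,b), clear(e,d), clear(e,e), inpos(b), inpos(e)}  (26 atoms)
goal ⊆ F2  ⇒  h_max = 2

2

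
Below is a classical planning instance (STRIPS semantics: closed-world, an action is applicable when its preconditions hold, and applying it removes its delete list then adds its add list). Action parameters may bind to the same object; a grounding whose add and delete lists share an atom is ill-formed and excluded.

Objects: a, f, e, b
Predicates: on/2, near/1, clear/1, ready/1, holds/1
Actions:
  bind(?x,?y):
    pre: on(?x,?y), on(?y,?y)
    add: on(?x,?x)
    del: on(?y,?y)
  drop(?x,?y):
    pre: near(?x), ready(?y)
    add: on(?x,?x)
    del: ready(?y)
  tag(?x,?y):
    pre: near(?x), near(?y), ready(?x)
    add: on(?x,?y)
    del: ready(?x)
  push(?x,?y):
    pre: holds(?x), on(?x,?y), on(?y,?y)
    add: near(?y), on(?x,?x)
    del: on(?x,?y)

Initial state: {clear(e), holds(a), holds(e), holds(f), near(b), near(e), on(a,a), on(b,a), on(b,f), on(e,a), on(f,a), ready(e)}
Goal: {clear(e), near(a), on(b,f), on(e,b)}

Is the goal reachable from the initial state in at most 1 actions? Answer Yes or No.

1. tag(e,b)  →  {clear(e), holds(a), holds(e), holds(f), near(b), near(e), on(a,a), on(b,a), on(b,f), on(e,a), on(e,b), on(f,a)}
2. push(f,a)  →  {clear(e), holds(a), holds(e), holds(f), near(a), near(b), near(e), on(a,a), on(b,a), on(b,f), on(e,a), on(e,b), on(f,f)}
optimal plan length = 2; 2 > 1

No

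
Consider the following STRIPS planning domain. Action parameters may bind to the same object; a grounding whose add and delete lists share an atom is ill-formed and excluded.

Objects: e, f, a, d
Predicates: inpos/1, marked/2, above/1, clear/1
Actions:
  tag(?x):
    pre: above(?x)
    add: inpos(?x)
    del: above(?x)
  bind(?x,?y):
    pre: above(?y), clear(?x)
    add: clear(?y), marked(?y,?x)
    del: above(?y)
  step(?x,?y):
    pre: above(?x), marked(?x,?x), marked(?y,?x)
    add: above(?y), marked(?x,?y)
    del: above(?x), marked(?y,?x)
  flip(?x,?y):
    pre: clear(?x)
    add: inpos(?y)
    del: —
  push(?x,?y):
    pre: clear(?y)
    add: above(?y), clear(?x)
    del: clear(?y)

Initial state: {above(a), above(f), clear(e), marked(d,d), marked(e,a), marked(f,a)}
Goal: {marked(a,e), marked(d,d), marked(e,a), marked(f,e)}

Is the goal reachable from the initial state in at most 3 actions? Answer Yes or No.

Yes

1. bind(e,f)  →  {above(a), clear(e), clear(f), marked(d,d), marked(e,a), marked(f,a), marked(f,e)}
2. bind(e,a)  →  {clear(a), clear(e), clear(f), marked(a,e), marked(d,d), marked(e,a), marked(f,a), marked(f,e)}
optimal plan length = 2; 2 ≤ 3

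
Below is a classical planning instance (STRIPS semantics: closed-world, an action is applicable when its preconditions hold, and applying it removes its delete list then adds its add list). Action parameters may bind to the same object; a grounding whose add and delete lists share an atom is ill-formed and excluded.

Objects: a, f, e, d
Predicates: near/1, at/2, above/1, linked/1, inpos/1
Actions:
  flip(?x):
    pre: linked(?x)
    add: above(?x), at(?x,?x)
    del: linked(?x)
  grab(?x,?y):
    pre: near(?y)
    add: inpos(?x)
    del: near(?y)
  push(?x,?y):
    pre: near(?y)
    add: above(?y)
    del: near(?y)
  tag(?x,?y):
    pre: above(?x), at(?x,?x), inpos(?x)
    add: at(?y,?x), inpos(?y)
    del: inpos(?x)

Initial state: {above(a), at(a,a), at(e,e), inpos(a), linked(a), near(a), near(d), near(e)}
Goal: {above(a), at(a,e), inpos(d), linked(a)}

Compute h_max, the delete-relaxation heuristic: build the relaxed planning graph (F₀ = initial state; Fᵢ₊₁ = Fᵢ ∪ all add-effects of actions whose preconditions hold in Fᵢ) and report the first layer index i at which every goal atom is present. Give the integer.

2

F0 = init (8 atoms)
F1 = F0 ∪ {above(d), above(e), at(d,a), at(e,a), at(f,a), inpos(d), inpos(e), inpos(f)}  (16 atoms)
F2 = F1 ∪ {at(a,e), at(d,e), at(f,e)}  (19 atoms)
goal ⊆ F2  ⇒  h_max = 2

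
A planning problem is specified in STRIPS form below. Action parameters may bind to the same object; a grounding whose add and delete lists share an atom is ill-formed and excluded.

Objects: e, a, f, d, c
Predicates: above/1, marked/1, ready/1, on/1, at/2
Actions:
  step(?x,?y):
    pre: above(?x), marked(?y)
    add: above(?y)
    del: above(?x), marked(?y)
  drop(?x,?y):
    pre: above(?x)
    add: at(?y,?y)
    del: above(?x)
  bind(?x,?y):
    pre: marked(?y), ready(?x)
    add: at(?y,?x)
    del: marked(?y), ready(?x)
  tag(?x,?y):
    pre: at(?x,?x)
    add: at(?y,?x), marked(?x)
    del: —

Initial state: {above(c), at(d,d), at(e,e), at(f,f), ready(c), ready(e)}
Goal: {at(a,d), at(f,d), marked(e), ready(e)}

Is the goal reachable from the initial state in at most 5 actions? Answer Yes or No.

Yes

1. tag(e,e)  →  {above(c), at(d,d), at(e,e), at(f,f), marked(e), ready(c), ready(e)}
2. tag(d,a)  →  {above(c), at(a,d), at(d,d), at(e,e), at(f,f), marked(d), marked(e), ready(c), ready(e)}
3. tag(d,f)  →  {above(c), at(a,d), at(d,d), at(e,e), at(f,d), at(f,f), marked(d), marked(e), ready(c), ready(e)}
optimal plan length = 3; 3 ≤ 5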